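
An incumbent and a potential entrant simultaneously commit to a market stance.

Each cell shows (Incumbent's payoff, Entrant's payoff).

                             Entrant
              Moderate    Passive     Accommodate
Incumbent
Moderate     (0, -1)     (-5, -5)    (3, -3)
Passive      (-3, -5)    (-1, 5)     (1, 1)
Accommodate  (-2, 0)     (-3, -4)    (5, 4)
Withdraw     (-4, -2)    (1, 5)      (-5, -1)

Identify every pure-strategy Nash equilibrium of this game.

Incumbent against Moderate: payoffs 0, -3, -2, -4 → best response Moderate.
Incumbent against Passive: payoffs -5, -1, -3, 1 → best response Withdraw.
Incumbent against Accommodate: payoffs 3, 1, 5, -5 → best response Accommodate.
Entrant against Moderate: payoffs -1, -5, -3 → best response Moderate.
Entrant against Passive: payoffs -5, 5, 1 → best response Passive.
Entrant against Accommodate: payoffs 0, -4, 4 → best response Accommodate.
Entrant against Withdraw: payoffs -2, 5, -1 → best response Passive.
Mutual best responses: (Moderate, Moderate); (Accommodate, Accommodate); (Withdraw, Passive).

Pure-strategy Nash equilibria: (Moderate, Moderate); (Accommodate, Accommodate); (Withdraw, Passive)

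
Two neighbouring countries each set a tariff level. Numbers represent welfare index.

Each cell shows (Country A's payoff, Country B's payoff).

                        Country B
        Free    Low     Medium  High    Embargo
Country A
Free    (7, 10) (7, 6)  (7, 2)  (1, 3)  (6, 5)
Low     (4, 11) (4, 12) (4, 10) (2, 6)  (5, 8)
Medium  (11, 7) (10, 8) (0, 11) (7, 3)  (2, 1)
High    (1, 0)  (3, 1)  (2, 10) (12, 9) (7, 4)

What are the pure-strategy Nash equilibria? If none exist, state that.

This game has no pure Nash equilibrium.

(Free, Free): Country A can switch to Medium (7 → 11). Not NE.
(Free, Low): Country A can switch to Medium (7 → 10). Not NE.
(Free, Medium): Country B can switch to Free (2 → 10). Not NE.
(Free, High): Country A can switch to Low (1 → 2). Not NE.
(Free, Embargo): Country A can switch to High (6 → 7). Not NE.
(Low, Free): Country A can switch to Free (4 → 7). Not NE.
(Low, Low): Country A can switch to Free (4 → 7). Not NE.
(Low, Medium): Country A can switch to Free (4 → 7). Not NE.
(Low, High): Country A can switch to Medium (2 → 7). Not NE.
(Low, Embargo): Country A can switch to Free (5 → 6). Not NE.
(The remaining 10 profiles each have a profitable deviation by the same check.)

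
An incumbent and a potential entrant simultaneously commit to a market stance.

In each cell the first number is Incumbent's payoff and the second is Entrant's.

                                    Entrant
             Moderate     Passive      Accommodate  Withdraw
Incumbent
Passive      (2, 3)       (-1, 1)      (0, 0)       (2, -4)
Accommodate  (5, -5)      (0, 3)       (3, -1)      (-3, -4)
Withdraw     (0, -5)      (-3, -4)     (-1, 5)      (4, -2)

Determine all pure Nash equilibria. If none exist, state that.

Incumbent against Moderate: payoffs 2, 5, 0 → best response Accommodate.
Incumbent against Passive: payoffs -1, 0, -3 → best response Accommodate.
Incumbent against Accommodate: payoffs 0, 3, -1 → best response Accommodate.
Incumbent against Withdraw: payoffs 2, -3, 4 → best response Withdraw.
Entrant against Passive: payoffs 3, 1, 0, -4 → best response Moderate.
Entrant against Accommodate: payoffs -5, 3, -1, -4 → best response Passive.
Entrant against Withdraw: payoffs -5, -4, 5, -2 → best response Accommodate.
Mutual best responses: (Accommodate, Passive).

The unique pure-strategy Nash equilibrium is (Accommodate, Passive).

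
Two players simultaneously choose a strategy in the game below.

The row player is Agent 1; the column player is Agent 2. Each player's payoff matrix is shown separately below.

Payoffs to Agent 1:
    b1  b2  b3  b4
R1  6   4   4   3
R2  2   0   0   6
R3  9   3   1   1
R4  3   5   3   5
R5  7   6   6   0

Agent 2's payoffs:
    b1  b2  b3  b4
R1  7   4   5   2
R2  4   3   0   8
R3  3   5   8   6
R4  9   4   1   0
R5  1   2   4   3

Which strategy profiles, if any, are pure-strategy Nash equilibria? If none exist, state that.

The pure Nash equilibria are (R2, b4) and (R5, b3).

Agent 1 against b1: payoffs 6, 2, 9, 3, 7 → best response R3.
Agent 1 against b2: payoffs 4, 0, 3, 5, 6 → best response R5.
Agent 1 against b3: payoffs 4, 0, 1, 3, 6 → best response R5.
Agent 1 against b4: payoffs 3, 6, 1, 5, 0 → best response R2.
Agent 2 against R1: payoffs 7, 4, 5, 2 → best response b1.
Agent 2 against R2: payoffs 4, 3, 0, 8 → best response b4.
Agent 2 against R3: payoffs 3, 5, 8, 6 → best response b3.
Agent 2 against R4: payoffs 9, 4, 1, 0 → best response b1.
Agent 2 against R5: payoffs 1, 2, 4, 3 → best response b3.
Mutual best responses: (R2, b4); (R5, b3).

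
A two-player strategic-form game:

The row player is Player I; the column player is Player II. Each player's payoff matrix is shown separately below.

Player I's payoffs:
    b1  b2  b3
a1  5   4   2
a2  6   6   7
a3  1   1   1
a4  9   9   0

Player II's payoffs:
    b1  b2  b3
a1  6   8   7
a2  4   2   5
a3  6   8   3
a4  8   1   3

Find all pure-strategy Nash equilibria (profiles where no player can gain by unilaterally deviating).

Player I against b1: payoffs 5, 6, 1, 9 → best response a4.
Player I against b2: payoffs 4, 6, 1, 9 → best response a4.
Player I against b3: payoffs 2, 7, 1, 0 → best response a2.
Player II against a1: payoffs 6, 8, 7 → best response b2.
Player II against a2: payoffs 4, 2, 5 → best response b3.
Player II against a3: payoffs 6, 8, 3 → best response b2.
Player II against a4: payoffs 8, 1, 3 → best response b1.
Mutual best responses: (a2, b3); (a4, b1).

Pure-strategy Nash equilibria: (a2, b3) and (a4, b1)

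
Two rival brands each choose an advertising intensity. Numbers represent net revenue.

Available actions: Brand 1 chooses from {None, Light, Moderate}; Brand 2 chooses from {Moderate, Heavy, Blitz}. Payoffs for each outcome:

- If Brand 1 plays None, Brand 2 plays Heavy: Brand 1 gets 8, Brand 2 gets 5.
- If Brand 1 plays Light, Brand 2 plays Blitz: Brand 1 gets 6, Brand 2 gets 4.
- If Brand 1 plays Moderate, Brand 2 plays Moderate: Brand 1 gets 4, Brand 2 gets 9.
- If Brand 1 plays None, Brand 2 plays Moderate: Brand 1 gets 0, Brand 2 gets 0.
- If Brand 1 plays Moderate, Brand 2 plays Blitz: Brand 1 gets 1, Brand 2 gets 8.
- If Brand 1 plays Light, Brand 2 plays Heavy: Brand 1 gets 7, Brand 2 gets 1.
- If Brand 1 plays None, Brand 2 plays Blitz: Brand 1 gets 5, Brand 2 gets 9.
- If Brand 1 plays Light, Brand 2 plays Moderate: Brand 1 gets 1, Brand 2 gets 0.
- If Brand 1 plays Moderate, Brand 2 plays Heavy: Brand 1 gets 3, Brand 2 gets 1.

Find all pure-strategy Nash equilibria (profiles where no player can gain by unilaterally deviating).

Brand 1 against Moderate: payoffs 0, 1, 4 → best response Moderate.
Brand 1 against Heavy: payoffs 8, 7, 3 → best response None.
Brand 1 against Blitz: payoffs 5, 6, 1 → best response Light.
Brand 2 against None: payoffs 0, 5, 9 → best response Blitz.
Brand 2 against Light: payoffs 0, 1, 4 → best response Blitz.
Brand 2 against Moderate: payoffs 9, 1, 8 → best response Moderate.
Mutual best responses: (Light, Blitz); (Moderate, Moderate).

(Light, Blitz); (Moderate, Moderate)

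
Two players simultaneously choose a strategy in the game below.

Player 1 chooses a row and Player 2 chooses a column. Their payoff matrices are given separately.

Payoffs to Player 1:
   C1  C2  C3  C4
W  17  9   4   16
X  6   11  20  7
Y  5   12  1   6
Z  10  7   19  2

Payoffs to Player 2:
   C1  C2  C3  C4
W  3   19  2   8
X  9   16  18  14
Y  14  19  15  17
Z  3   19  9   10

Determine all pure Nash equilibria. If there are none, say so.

(X, C3) and (Y, C2)

Player 1 against C1: payoffs 17, 6, 5, 10 → best response W.
Player 1 against C2: payoffs 9, 11, 12, 7 → best response Y.
Player 1 against C3: payoffs 4, 20, 1, 19 → best response X.
Player 1 against C4: payoffs 16, 7, 6, 2 → best response W.
Player 2 against W: payoffs 3, 19, 2, 8 → best response C2.
Player 2 against X: payoffs 9, 16, 18, 14 → best response C3.
Player 2 against Y: payoffs 14, 19, 15, 17 → best response C2.
Player 2 against Z: payoffs 3, 19, 9, 10 → best response C2.
Mutual best responses: (X, C3); (Y, C2).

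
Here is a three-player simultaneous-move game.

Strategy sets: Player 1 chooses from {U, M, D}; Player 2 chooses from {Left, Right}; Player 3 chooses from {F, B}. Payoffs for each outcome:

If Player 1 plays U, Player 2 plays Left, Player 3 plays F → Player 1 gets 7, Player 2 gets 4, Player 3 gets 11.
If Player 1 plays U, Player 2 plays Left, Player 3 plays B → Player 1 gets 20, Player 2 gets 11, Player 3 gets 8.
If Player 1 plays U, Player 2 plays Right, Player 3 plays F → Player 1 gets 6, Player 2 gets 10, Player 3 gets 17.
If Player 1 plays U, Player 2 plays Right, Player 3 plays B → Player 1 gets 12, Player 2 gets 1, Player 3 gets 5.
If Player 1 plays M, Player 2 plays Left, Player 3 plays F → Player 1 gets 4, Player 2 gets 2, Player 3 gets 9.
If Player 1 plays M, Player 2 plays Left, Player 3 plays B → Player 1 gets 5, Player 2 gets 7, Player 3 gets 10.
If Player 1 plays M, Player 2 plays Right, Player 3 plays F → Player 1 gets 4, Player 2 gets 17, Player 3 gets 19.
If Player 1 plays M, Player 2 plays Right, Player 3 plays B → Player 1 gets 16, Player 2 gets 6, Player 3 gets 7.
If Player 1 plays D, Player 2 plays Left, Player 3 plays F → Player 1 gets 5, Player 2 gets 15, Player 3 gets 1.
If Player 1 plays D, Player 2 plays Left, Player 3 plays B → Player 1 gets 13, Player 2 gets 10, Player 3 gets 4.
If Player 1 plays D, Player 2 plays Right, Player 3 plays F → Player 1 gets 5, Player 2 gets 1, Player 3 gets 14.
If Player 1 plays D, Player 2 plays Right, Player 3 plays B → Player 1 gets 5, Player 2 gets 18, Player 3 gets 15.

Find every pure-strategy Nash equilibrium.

Pure NE: (U, Right, F)

Mark each player's best response to every combination of opponents' strategies; a profile where every player is best-responding is a pure Nash equilibrium.
Player 1 against (Left, F): payoffs 7, 4, 5 → best response U.
Player 1 against (Left, B): payoffs 20, 5, 13 → best response U.
Player 1 against (Right, F): payoffs 6, 4, 5 → best response U.
Player 1 against (Right, B): payoffs 12, 16, 5 → best response M.
Player 2 against (U, F): payoffs 4, 10 → best response Right.
Player 2 against (U, B): payoffs 11, 1 → best response Left.
Player 2 against (M, F): payoffs 2, 17 → best response Right.
Player 2 against (M, B): payoffs 7, 6 → best response Left.
Player 2 against (D, F): payoffs 15, 1 → best response Left.
Player 2 against (D, B): payoffs 10, 18 → best response Right.
Player 3 against (U, Left): payoffs 11, 8 → best response F.
Player 3 against (U, Right): payoffs 17, 5 → best response F.
Player 3 against (M, Left): payoffs 9, 10 → best response B.
Player 3 against (M, Right): payoffs 19, 7 → best response F.
Player 3 against (D, Left): payoffs 1, 4 → best response B.
Player 3 against (D, Right): payoffs 14, 15 → best response B.
Mutual best responses: (U, Right, F).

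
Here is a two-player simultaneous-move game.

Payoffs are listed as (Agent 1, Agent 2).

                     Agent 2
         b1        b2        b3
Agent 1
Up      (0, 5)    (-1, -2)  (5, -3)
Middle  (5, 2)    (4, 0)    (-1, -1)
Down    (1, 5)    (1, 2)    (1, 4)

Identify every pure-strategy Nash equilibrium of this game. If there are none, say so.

(Middle, b1)

Agent 1 against b1: payoffs 0, 5, 1 → best response Middle.
Agent 1 against b2: payoffs -1, 4, 1 → best response Middle.
Agent 1 against b3: payoffs 5, -1, 1 → best response Up.
Agent 2 against Up: payoffs 5, -2, -3 → best response b1.
Agent 2 against Middle: payoffs 2, 0, -1 → best response b1.
Agent 2 against Down: payoffs 5, 2, 4 → best response b1.
Mutual best responses: (Middle, b1).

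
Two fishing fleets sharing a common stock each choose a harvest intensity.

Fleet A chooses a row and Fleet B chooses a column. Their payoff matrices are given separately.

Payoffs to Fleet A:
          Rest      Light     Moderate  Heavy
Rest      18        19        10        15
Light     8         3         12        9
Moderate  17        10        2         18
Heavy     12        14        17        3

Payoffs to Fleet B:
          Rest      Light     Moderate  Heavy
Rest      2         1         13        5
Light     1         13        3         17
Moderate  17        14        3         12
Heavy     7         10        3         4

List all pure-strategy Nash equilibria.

There is no pure-strategy Nash equilibrium.

Fleet A against Rest: payoffs 18, 8, 17, 12 → best response Rest.
Fleet A against Light: payoffs 19, 3, 10, 14 → best response Rest.
Fleet A against Moderate: payoffs 10, 12, 2, 17 → best response Heavy.
Fleet A against Heavy: payoffs 15, 9, 18, 3 → best response Moderate.
Fleet B against Rest: payoffs 2, 1, 13, 5 → best response Moderate.
Fleet B against Light: payoffs 1, 13, 3, 17 → best response Heavy.
Fleet B against Moderate: payoffs 17, 14, 3, 12 → best response Rest.
Fleet B against Heavy: payoffs 7, 10, 3, 4 → best response Light.
No profile is a mutual best response for all players.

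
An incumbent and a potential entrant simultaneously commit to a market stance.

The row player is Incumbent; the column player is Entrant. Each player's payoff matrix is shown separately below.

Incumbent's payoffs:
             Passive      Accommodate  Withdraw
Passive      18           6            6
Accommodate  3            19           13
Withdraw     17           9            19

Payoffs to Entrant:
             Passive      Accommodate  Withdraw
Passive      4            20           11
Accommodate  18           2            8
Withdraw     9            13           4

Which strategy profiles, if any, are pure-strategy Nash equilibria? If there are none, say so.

Mark each player's best response to every combination of opponents' strategies; a profile where every player is best-responding is a pure Nash equilibrium.
Incumbent against Passive: payoffs 18, 3, 17 → best response Passive.
Incumbent against Accommodate: payoffs 6, 19, 9 → best response Accommodate.
Incumbent against Withdraw: payoffs 6, 13, 19 → best response Withdraw.
Entrant against Passive: payoffs 4, 20, 11 → best response Accommodate.
Entrant against Accommodate: payoffs 18, 2, 8 → best response Passive.
Entrant against Withdraw: payoffs 9, 13, 4 → best response Accommodate.
No profile is a mutual best response for all players.

There is no pure-strategy Nash equilibrium.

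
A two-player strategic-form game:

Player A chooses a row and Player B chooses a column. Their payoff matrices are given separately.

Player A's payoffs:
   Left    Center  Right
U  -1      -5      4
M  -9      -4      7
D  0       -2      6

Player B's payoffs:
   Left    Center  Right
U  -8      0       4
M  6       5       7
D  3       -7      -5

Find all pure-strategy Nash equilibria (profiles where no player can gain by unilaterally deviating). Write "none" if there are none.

The pure Nash equilibria are (M, Right), (D, Left).

Player A against Left: payoffs -1, -9, 0 → best response D.
Player A against Center: payoffs -5, -4, -2 → best response D.
Player A against Right: payoffs 4, 7, 6 → best response M.
Player B against U: payoffs -8, 0, 4 → best response Right.
Player B against M: payoffs 6, 5, 7 → best response Right.
Player B against D: payoffs 3, -7, -5 → best response Left.
Mutual best responses: (M, Right); (D, Left).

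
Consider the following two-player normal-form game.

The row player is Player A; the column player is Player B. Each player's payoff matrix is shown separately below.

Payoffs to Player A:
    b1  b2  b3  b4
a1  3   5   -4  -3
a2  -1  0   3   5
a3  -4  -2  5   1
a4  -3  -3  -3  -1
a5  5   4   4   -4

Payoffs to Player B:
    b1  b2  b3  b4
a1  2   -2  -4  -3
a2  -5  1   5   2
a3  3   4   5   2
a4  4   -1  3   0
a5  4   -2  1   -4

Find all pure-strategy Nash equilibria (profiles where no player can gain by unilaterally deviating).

(a1, b1): Player A can switch to a5 (3 → 5). Not NE.
(a1, b2): Player B can switch to b1 (-2 → 2). Not NE.
(a1, b3): Player A can switch to a2 (-4 → 3). Not NE.
(a1, b4): Player A can switch to a2 (-3 → 5). Not NE.
(a2, b1): Player A can switch to a1 (-1 → 3). Not NE.
(a2, b2): Player A can switch to a1 (0 → 5). Not NE.
(a2, b3): Player A can switch to a3 (3 → 5). Not NE.
(a2, b4): Player B can switch to b3 (2 → 5). Not NE.
(a3, b1): Player A can switch to a1 (-4 → 3). Not NE.
(a3, b2): Player A can switch to a1 (-2 → 5). Not NE.
(a3, b3): Player A gets 5, best alternative 4; Player B gets 5, best alternative 4. No profitable deviation — NE.
(a5, b1): Player A gets 5, best alternative 3; Player B gets 4, best alternative 1. No profitable deviation — NE.
(The remaining 8 profiles each have a profitable deviation by the same check.)

(a3, b3) and (a5, b1)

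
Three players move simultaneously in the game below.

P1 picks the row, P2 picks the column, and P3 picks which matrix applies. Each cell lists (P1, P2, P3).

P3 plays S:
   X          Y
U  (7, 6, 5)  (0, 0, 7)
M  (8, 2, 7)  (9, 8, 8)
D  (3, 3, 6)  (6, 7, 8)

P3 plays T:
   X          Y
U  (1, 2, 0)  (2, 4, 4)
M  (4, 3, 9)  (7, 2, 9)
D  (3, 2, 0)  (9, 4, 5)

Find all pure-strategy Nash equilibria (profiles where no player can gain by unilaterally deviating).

For each player, find the best response to each opponent profile; mutual best responses are the pure NE.
P1 against (X, S): payoffs 7, 8, 3 → best response M.
P1 against (X, T): payoffs 1, 4, 3 → best response M.
P1 against (Y, S): payoffs 0, 9, 6 → best response M.
P1 against (Y, T): payoffs 2, 7, 9 → best response D.
P2 against (U, S): payoffs 6, 0 → best response X.
P2 against (U, T): payoffs 2, 4 → best response Y.
P2 against (M, S): payoffs 2, 8 → best response Y.
P2 against (M, T): payoffs 3, 2 → best response X.
P2 against (D, S): payoffs 3, 7 → best response Y.
P2 against (D, T): payoffs 2, 4 → best response Y.
P3 against (U, X): payoffs 5, 0 → best response S.
P3 against (U, Y): payoffs 7, 4 → best response S.
P3 against (M, X): payoffs 7, 9 → best response T.
P3 against (M, Y): payoffs 8, 9 → best response T.
P3 against (D, X): payoffs 6, 0 → best response S.
P3 against (D, Y): payoffs 8, 5 → best response S.
Mutual best responses: (M, X, T).

(M, X, T)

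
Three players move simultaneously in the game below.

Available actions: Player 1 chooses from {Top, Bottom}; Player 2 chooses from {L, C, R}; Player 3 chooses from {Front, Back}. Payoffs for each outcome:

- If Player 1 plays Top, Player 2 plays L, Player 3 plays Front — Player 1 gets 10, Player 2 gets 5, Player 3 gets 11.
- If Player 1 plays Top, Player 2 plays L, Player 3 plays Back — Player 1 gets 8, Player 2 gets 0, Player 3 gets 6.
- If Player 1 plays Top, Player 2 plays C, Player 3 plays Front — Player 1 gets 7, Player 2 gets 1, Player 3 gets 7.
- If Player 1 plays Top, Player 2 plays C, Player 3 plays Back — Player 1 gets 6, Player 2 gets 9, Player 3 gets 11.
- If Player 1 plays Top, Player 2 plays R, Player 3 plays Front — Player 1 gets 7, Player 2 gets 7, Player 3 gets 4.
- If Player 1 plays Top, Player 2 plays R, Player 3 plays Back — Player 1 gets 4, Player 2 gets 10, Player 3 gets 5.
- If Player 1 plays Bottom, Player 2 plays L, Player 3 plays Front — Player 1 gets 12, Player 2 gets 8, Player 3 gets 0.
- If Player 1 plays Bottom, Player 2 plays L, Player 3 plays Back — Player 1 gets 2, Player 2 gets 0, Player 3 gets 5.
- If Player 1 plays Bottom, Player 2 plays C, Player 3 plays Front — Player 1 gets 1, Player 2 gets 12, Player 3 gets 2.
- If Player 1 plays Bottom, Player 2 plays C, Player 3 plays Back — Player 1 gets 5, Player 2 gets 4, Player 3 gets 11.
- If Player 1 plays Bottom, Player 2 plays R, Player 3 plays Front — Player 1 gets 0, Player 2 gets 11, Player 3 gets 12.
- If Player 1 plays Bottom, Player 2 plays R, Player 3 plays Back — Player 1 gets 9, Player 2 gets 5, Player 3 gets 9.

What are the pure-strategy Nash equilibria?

Player 1 against (L, Front): payoffs 10, 12 → best response Bottom.
Player 1 against (L, Back): payoffs 8, 2 → best response Top.
Player 1 against (C, Front): payoffs 7, 1 → best response Top.
Player 1 against (C, Back): payoffs 6, 5 → best response Top.
Player 1 against (R, Front): payoffs 7, 0 → best response Top.
Player 1 against (R, Back): payoffs 4, 9 → best response Bottom.
Player 2 against (Top, Front): payoffs 5, 1, 7 → best response R.
Player 2 against (Top, Back): payoffs 0, 9, 10 → best response R.
Player 2 against (Bottom, Front): payoffs 8, 12, 11 → best response C.
Player 2 against (Bottom, Back): payoffs 0, 4, 5 → best response R.
Player 3 against (Top, L): payoffs 11, 6 → best response Front.
Player 3 against (Top, C): payoffs 7, 11 → best response Back.
Player 3 against (Top, R): payoffs 4, 5 → best response Back.
Player 3 against (Bottom, L): payoffs 0, 5 → best response Back.
Player 3 against (Bottom, C): payoffs 2, 11 → best response Back.
Player 3 against (Bottom, R): payoffs 12, 9 → best response Front.
No profile is a mutual best response for all players.

No pure-strategy Nash equilibrium.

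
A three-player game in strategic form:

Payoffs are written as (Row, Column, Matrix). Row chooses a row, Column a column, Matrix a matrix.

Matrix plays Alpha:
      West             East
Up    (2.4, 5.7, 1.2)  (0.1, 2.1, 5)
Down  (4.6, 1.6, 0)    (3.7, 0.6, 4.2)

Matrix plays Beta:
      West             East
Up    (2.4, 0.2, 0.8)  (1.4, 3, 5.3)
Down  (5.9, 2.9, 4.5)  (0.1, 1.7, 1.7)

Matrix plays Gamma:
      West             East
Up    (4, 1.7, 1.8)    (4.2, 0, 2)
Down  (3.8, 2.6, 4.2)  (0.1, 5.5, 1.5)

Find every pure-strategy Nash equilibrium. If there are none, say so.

(Up, West, Gamma) and (Up, East, Beta) and (Down, West, Beta)

Row against (West, Alpha): payoffs 2.4, 4.6 → best response Down.
Row against (West, Beta): payoffs 2.4, 5.9 → best response Down.
Row against (West, Gamma): payoffs 4, 3.8 → best response Up.
Row against (East, Alpha): payoffs 0.1, 3.7 → best response Down.
Row against (East, Beta): payoffs 1.4, 0.1 → best response Up.
Row against (East, Gamma): payoffs 4.2, 0.1 → best response Up.
Column against (Up, Alpha): payoffs 5.7, 2.1 → best response West.
Column against (Up, Beta): payoffs 0.2, 3 → best response East.
Column against (Up, Gamma): payoffs 1.7, 0 → best response West.
Column against (Down, Alpha): payoffs 1.6, 0.6 → best response West.
Column against (Down, Beta): payoffs 2.9, 1.7 → best response West.
Column against (Down, Gamma): payoffs 2.6, 5.5 → best response East.
Matrix against (Up, West): payoffs 1.2, 0.8, 1.8 → best response Gamma.
Matrix against (Up, East): payoffs 5, 5.3, 2 → best response Beta.
Matrix against (Down, West): payoffs 0, 4.5, 4.2 → best response Beta.
Matrix against (Down, East): payoffs 4.2, 1.7, 1.5 → best response Alpha.
Mutual best responses: (Up, West, Gamma); (Up, East, Beta); (Down, West, Beta).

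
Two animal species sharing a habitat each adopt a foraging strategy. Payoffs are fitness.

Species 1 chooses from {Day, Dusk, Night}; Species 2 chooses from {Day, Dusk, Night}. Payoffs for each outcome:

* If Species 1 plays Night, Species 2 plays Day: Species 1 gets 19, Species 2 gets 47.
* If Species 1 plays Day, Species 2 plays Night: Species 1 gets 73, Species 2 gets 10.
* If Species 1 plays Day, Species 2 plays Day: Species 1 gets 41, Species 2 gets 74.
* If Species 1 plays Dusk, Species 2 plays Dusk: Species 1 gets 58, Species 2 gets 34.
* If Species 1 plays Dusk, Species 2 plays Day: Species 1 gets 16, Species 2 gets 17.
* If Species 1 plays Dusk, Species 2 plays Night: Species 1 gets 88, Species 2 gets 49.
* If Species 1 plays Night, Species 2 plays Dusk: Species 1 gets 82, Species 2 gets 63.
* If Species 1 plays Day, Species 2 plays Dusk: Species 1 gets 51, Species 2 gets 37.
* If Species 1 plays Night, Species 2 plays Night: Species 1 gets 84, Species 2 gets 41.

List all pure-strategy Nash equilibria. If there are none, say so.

Check each profile: it is a Nash equilibrium iff no player can strictly gain by switching unilaterally.
(Day, Day): Species 1 gets 41, best alternative 19; Species 2 gets 74, best alternative 37. No profitable deviation — NE.
(Day, Dusk): Species 1 can switch to Dusk (51 → 58). Not NE.
(Day, Night): Species 1 can switch to Dusk (73 → 88). Not NE.
(Dusk, Day): Species 1 can switch to Day (16 → 41). Not NE.
(Dusk, Dusk): Species 1 can switch to Night (58 → 82). Not NE.
(Dusk, Night): Species 1 gets 88, best alternative 84; Species 2 gets 49, best alternative 34. No profitable deviation — NE.
(Night, Day): Species 1 can switch to Day (19 → 41). Not NE.
(Night, Dusk): Species 1 gets 82, best alternative 58; Species 2 gets 63, best alternative 47. No profitable deviation — NE.
(Night, Night): Species 1 can switch to Dusk (84 → 88). Not NE.

The pure Nash equilibria are (Day, Day), (Dusk, Night), (Night, Dusk).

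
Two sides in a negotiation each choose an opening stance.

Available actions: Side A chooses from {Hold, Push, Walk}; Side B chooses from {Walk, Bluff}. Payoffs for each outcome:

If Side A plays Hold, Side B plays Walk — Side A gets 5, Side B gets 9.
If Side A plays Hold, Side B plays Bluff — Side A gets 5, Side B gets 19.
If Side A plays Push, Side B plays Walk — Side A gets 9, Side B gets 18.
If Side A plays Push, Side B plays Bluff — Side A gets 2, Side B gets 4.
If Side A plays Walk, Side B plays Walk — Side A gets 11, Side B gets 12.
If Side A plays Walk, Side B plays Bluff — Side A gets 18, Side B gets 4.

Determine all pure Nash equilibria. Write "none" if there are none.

Pure NE: (Walk, Walk)

For each player, find the best response to each opponent profile; mutual best responses are the pure NE.
Side A against Walk: payoffs 5, 9, 11 → best response Walk.
Side A against Bluff: payoffs 5, 2, 18 → best response Walk.
Side B against Hold: payoffs 9, 19 → best response Bluff.
Side B against Push: payoffs 18, 4 → best response Walk.
Side B against Walk: payoffs 12, 4 → best response Walk.
Mutual best responses: (Walk, Walk).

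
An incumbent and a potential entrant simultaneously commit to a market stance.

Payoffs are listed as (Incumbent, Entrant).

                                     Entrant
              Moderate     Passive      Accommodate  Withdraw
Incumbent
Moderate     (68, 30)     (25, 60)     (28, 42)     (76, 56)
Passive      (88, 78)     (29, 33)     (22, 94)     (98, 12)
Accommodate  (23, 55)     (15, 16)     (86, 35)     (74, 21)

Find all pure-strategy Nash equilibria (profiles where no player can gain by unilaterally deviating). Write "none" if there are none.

No pure-strategy Nash equilibrium.

For each player, find the best response to each opponent profile; mutual best responses are the pure NE.
Incumbent against Moderate: payoffs 68, 88, 23 → best response Passive.
Incumbent against Passive: payoffs 25, 29, 15 → best response Passive.
Incumbent against Accommodate: payoffs 28, 22, 86 → best response Accommodate.
Incumbent against Withdraw: payoffs 76, 98, 74 → best response Passive.
Entrant against Moderate: payoffs 30, 60, 42, 56 → best response Passive.
Entrant against Passive: payoffs 78, 33, 94, 12 → best response Accommodate.
Entrant against Accommodate: payoffs 55, 16, 35, 21 → best response Moderate.
No profile is a mutual best response for all players.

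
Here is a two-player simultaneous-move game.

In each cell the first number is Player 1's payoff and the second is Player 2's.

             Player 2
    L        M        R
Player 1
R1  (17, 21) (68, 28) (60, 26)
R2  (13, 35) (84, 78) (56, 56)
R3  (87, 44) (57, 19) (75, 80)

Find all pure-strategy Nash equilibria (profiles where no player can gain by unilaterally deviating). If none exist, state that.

(R2, M) and (R3, R)

(R1, L): Player 1 can switch to R3 (17 → 87). Not NE.
(R1, M): Player 1 can switch to R2 (68 → 84). Not NE.
(R1, R): Player 1 can switch to R3 (60 → 75). Not NE.
(R2, L): Player 1 can switch to R1 (13 → 17). Not NE.
(R2, M): Player 1 gets 84, best alternative 68; Player 2 gets 78, best alternative 56. No profitable deviation — NE.
(R2, R): Player 1 can switch to R1 (56 → 60). Not NE.
(R3, L): Player 2 can switch to R (44 → 80). Not NE.
(R3, M): Player 1 can switch to R1 (57 → 68). Not NE.
(R3, R): Player 1 gets 75, best alternative 60; Player 2 gets 80, best alternative 44. No profitable deviation — NE.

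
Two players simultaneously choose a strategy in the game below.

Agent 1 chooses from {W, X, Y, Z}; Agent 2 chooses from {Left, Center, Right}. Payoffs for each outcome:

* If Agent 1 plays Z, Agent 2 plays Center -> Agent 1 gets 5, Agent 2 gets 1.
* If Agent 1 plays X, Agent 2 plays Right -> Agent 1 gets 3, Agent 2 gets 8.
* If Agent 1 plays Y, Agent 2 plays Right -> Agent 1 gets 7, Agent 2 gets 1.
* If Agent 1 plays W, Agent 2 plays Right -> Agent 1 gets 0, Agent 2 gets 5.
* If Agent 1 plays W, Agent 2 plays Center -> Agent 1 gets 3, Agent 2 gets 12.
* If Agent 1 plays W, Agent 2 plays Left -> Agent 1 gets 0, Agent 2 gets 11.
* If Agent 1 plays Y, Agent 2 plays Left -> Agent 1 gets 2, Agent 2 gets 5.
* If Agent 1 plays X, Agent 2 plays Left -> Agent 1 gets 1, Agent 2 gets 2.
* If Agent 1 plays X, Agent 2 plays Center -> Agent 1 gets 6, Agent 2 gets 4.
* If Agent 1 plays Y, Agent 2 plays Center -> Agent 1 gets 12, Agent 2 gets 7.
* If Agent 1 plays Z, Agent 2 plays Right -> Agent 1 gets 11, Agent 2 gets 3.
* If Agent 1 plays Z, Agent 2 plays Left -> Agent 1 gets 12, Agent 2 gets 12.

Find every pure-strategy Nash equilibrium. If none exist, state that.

The pure Nash equilibria are (Y, Center); (Z, Left).

Mark each player's best response to every combination of opponents' strategies; a profile where every player is best-responding is a pure Nash equilibrium.
Agent 1 against Left: payoffs 0, 1, 2, 12 → best response Z.
Agent 1 against Center: payoffs 3, 6, 12, 5 → best response Y.
Agent 1 against Right: payoffs 0, 3, 7, 11 → best response Z.
Agent 2 against W: payoffs 11, 12, 5 → best response Center.
Agent 2 against X: payoffs 2, 4, 8 → best response Right.
Agent 2 against Y: payoffs 5, 7, 1 → best response Center.
Agent 2 against Z: payoffs 12, 1, 3 → best response Left.
Mutual best responses: (Y, Center); (Z, Left).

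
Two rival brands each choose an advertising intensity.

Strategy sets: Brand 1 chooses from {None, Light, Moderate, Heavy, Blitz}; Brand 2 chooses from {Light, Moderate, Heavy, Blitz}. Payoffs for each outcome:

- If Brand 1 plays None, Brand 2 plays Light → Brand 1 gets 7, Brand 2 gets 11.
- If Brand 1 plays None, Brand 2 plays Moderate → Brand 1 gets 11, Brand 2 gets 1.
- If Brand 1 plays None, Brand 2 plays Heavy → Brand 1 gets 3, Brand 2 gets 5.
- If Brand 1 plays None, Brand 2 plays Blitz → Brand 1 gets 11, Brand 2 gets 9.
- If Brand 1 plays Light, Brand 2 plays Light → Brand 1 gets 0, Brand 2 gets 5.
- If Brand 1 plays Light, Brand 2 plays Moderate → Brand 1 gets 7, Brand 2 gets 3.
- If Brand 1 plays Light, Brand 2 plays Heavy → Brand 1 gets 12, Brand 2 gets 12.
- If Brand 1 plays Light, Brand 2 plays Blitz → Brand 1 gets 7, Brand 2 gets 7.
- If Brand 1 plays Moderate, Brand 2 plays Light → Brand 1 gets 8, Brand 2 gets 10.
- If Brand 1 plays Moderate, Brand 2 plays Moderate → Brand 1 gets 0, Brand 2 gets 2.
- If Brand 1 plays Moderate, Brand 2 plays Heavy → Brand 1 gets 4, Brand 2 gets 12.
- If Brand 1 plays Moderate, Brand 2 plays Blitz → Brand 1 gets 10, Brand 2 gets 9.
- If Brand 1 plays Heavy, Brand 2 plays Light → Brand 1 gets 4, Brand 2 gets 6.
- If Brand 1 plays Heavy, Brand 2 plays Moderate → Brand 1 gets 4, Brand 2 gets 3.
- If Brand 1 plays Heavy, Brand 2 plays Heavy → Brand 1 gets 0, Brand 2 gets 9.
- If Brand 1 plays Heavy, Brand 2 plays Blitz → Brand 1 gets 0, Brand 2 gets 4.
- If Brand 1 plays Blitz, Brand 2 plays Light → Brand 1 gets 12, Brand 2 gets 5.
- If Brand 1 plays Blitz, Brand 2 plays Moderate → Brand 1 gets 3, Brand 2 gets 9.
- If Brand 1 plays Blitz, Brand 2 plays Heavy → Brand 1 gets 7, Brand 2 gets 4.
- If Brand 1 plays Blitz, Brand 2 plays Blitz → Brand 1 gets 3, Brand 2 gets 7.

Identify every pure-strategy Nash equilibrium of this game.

(None, Light): Brand 1 can switch to Moderate (7 → 8). Not NE.
(None, Moderate): Brand 2 can switch to Light (1 → 11). Not NE.
(None, Heavy): Brand 1 can switch to Light (3 → 12). Not NE.
(None, Blitz): Brand 2 can switch to Light (9 → 11). Not NE.
(Light, Light): Brand 1 can switch to None (0 → 7). Not NE.
(Light, Moderate): Brand 1 can switch to None (7 → 11). Not NE.
(Light, Heavy): Brand 1 gets 12, best alternative 7; Brand 2 gets 12, best alternative 7. No profitable deviation — NE.
(Light, Blitz): Brand 1 can switch to None (7 → 11). Not NE.
(Moderate, Light): Brand 1 can switch to Blitz (8 → 12). Not NE.
(Moderate, Moderate): Brand 1 can switch to None (0 → 11). Not NE.
(Moderate, Heavy): Brand 1 can switch to Light (4 → 12). Not NE.
(Moderate, Blitz): Brand 1 can switch to None (10 → 11). Not NE.
(Heavy, Light): Brand 1 can switch to None (4 → 7). Not NE.
(The remaining 7 profiles each have a profitable deviation by the same check.)

(Light, Heavy)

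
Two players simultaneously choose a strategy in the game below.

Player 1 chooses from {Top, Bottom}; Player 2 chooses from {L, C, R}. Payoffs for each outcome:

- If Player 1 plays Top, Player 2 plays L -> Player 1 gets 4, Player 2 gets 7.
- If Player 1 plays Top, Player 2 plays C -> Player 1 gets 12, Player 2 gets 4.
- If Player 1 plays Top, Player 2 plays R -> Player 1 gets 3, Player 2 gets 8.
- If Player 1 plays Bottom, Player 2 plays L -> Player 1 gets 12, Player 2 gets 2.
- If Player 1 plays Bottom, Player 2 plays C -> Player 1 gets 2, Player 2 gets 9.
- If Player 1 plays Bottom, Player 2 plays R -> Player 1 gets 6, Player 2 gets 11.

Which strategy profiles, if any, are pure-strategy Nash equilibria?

(Bottom, R)

Mark each player's best response to every combination of opponents' strategies; a profile where every player is best-responding is a pure Nash equilibrium.
Player 1 against L: payoffs 4, 12 → best response Bottom.
Player 1 against C: payoffs 12, 2 → best response Top.
Player 1 against R: payoffs 3, 6 → best response Bottom.
Player 2 against Top: payoffs 7, 4, 8 → best response R.
Player 2 against Bottom: payoffs 2, 9, 11 → best response R.
Mutual best responses: (Bottom, R).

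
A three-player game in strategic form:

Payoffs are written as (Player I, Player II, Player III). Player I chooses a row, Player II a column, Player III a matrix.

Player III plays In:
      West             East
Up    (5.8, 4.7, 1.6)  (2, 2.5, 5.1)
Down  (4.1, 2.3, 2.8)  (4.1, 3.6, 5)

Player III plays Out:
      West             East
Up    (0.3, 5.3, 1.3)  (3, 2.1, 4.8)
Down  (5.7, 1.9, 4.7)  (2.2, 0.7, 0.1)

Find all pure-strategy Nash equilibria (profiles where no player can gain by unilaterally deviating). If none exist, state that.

(Up, West, In) and (Down, West, Out) and (Down, East, In)

Player I against (West, In): payoffs 5.8, 4.1 → best response Up.
Player I against (West, Out): payoffs 0.3, 5.7 → best response Down.
Player I against (East, In): payoffs 2, 4.1 → best response Down.
Player I against (East, Out): payoffs 3, 2.2 → best response Up.
Player II against (Up, In): payoffs 4.7, 2.5 → best response West.
Player II against (Up, Out): payoffs 5.3, 2.1 → best response West.
Player II against (Down, In): payoffs 2.3, 3.6 → best response East.
Player II against (Down, Out): payoffs 1.9, 0.7 → best response West.
Player III against (Up, West): payoffs 1.6, 1.3 → best response In.
Player III against (Up, East): payoffs 5.1, 4.8 → best response In.
Player III against (Down, West): payoffs 2.8, 4.7 → best response Out.
Player III against (Down, East): payoffs 5, 0.1 → best response In.
Mutual best responses: (Up, West, In); (Down, West, Out); (Down, East, In).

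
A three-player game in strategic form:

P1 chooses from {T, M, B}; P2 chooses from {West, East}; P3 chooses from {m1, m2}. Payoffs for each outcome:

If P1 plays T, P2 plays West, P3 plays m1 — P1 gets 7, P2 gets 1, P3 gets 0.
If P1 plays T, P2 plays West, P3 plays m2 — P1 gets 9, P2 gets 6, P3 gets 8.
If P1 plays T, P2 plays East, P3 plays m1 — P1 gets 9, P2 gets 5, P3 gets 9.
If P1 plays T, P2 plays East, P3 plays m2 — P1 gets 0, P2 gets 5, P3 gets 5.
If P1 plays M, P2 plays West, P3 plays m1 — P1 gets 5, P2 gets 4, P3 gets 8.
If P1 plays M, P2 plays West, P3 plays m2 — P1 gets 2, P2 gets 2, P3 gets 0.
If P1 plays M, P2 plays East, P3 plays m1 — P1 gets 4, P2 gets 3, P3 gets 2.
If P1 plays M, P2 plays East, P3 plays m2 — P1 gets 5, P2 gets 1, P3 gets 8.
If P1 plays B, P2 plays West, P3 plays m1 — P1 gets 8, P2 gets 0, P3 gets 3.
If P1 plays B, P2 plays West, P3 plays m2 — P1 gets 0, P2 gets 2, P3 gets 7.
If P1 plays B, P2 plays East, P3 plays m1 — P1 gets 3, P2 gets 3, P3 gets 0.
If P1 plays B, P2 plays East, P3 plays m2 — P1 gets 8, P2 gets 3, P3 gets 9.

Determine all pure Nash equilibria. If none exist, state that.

Pure-strategy Nash equilibria: (T, West, m2) and (T, East, m1) and (B, East, m2)

For each player, find the best response to each opponent profile; mutual best responses are the pure NE.
P1 against (West, m1): payoffs 7, 5, 8 → best response B.
P1 against (West, m2): payoffs 9, 2, 0 → best response T.
P1 against (East, m1): payoffs 9, 4, 3 → best response T.
P1 against (East, m2): payoffs 0, 5, 8 → best response B.
P2 against (T, m1): payoffs 1, 5 → best response East.
P2 against (T, m2): payoffs 6, 5 → best response West.
P2 against (M, m1): payoffs 4, 3 → best response West.
P2 against (M, m2): payoffs 2, 1 → best response West.
P2 against (B, m1): payoffs 0, 3 → best response East.
P2 against (B, m2): payoffs 2, 3 → best response East.
P3 against (T, West): payoffs 0, 8 → best response m2.
P3 against (T, East): payoffs 9, 5 → best response m1.
P3 against (M, West): payoffs 8, 0 → best response m1.
P3 against (M, East): payoffs 2, 8 → best response m2.
P3 against (B, West): payoffs 3, 7 → best response m2.
P3 against (B, East): payoffs 0, 9 → best response m2.
Mutual best responses: (T, West, m2); (T, East, m1); (B, East, m2).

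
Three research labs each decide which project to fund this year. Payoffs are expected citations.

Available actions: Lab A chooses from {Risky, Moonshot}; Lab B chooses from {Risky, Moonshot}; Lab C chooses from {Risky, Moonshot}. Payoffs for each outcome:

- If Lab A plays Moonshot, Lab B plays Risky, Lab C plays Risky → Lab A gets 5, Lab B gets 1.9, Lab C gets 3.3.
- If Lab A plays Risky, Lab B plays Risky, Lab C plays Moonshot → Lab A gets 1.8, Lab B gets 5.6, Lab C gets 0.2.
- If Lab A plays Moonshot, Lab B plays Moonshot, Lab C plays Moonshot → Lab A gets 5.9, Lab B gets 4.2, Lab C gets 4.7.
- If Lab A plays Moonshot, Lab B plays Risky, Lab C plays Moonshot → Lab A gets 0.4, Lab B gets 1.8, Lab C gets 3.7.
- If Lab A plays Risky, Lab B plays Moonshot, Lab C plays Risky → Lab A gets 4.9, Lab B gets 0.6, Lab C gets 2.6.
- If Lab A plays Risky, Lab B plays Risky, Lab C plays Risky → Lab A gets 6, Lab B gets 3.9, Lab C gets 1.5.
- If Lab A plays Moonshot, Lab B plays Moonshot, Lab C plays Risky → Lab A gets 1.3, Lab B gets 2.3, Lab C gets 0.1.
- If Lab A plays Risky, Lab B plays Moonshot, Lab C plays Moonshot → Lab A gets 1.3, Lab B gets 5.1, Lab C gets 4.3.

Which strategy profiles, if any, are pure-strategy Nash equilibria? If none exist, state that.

The pure Nash equilibria are (Risky, Risky, Risky), (Moonshot, Moonshot, Moonshot).

For each player, find the best response to each opponent profile; mutual best responses are the pure NE.
Lab A against (Risky, Risky): payoffs 6, 5 → best response Risky.
Lab A against (Risky, Moonshot): payoffs 1.8, 0.4 → best response Risky.
Lab A against (Moonshot, Risky): payoffs 4.9, 1.3 → best response Risky.
Lab A against (Moonshot, Moonshot): payoffs 1.3, 5.9 → best response Moonshot.
Lab B against (Risky, Risky): payoffs 3.9, 0.6 → best response Risky.
Lab B against (Risky, Moonshot): payoffs 5.6, 5.1 → best response Risky.
Lab B against (Moonshot, Risky): payoffs 1.9, 2.3 → best response Moonshot.
Lab B against (Moonshot, Moonshot): payoffs 1.8, 4.2 → best response Moonshot.
Lab C against (Risky, Risky): payoffs 1.5, 0.2 → best response Risky.
Lab C against (Risky, Moonshot): payoffs 2.6, 4.3 → best response Moonshot.
Lab C against (Moonshot, Risky): payoffs 3.3, 3.7 → best response Moonshot.
Lab C against (Moonshot, Moonshot): payoffs 0.1, 4.7 → best response Moonshot.
Mutual best responses: (Risky, Risky, Risky); (Moonshot, Moonshot, Moonshot).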